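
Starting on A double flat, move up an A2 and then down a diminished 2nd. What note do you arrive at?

An augmented second up from Abb is Bb (letter B, 3 semitones up).
A diminished second down from Bb is A# (letter A, 0 semitones down).

A#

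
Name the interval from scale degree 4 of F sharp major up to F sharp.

perfect fifth

Scale degree 4 of F# major is B.
B up to F#: letters B→F make it a fifth; 7 semitones makes it perfect.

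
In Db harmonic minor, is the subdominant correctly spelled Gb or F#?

Gb

Each scale degree takes a distinct letter name. Degree 4 of a scale on D must use the letter G.
Gb and F# are enharmonically the same pitch, but only Gb uses the letter G, so it is the correct spelling here.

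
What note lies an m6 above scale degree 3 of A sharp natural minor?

Scale degree 3 of A# natural minor is C#.
A minor sixth (8 semitones) above C# lands on the letter A, giving A.

A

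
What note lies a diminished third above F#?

F up a major third is A, so the target letter is A.
From F#, a diminished third is 2 semitones up: Ab.

Ab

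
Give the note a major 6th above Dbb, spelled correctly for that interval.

D up a major sixth is B, so the target letter is B.
From Dbb, a major sixth is 9 semitones up: Bbb.

Bbb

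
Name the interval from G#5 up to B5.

minor third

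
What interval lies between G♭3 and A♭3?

major second

The letter names run G→A, a span of 1 letter step, so the interval is some kind of second.
Gb to Ab is 2 semitones. A major second is 2, so 2 makes it major.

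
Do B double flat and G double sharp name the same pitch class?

Bbb = pitch class 9 and G## = pitch class 9 — the same pitch class, so they are enharmonic equivalents.

Yes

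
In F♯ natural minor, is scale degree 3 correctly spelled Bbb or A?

A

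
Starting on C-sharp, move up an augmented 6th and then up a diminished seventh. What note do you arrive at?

An augmented sixth up from C# is A## (letter A, 10 semitones up).
A diminished seventh up from A## is G# (letter G, 9 semitones up).

G#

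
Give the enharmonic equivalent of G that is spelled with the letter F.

F##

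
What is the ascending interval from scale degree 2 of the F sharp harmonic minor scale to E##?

Scale degree 2 of F# harmonic minor is G#.
G# up to E##: letters G→E make it a sixth; 10 semitones makes it augmented.

augmented sixth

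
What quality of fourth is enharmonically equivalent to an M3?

diminished

A major third spans 4 semitones.
A fourth spanning 4 semitones is diminished (the perfect fourth is 5).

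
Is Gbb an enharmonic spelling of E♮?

Gbb is pitch class 5; E is pitch class 4.
The pitch classes differ (5 vs. 4), so they are not enharmonic equivalents.

No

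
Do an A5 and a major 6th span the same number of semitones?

No

An augmented fifth spans 8 semitones; a major sixth spans 9.
The spans differ, so they are not enharmonic equivalents.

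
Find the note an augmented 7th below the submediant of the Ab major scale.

Gbb

The submediant of Ab major is F.
An augmented seventh (12 semitones) below F lands on the letter G, giving Gbb.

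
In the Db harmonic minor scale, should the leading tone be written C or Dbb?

C

Each scale degree takes a distinct letter name. Degree 7 of a scale on D must use the letter C.
C and Dbb are enharmonically the same pitch, but only C uses the letter C, so it is the correct spelling here.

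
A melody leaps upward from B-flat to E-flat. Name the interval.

perfect fourth

Counting letters B–C–D–E gives a fourth.
Bb→Eb = 5 semitones, exactly the perfect fourth.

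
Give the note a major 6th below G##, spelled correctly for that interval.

A sixth below G lands on the letter B.
A major sixth spans 9 semitones, so G## moves to pitch class 0. On the letter B that is B#.

B#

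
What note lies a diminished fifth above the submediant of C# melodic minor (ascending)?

The submediant of C# melodic minor (ascending) is A#.
A diminished fifth (6 semitones) above A# lands on the letter E, giving E.

E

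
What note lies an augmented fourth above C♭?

F

A fourth above C lands on the letter F.
An augmented fourth spans 6 semitones, so Cb moves to pitch class 5. On the letter F that is F.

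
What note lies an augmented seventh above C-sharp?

B##

C up a major seventh is B, so the target letter is B.
From C#, an augmented seventh is 12 semitones up: B##.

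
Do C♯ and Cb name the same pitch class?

C# is pitch class 1; Cb is pitch class 11.
The pitch classes differ (1 vs. 11), so they are not enharmonic equivalents.

No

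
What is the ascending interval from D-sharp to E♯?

Counting letters D–E gives a second.
D#→E# = 2 semitones, exactly the major second.

major second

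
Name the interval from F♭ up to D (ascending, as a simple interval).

Counting letters F–G–A–B–C–D gives a sixth.
Fb→D = 10 semitones, 1 wider than the major sixth (9), so augmented.

augmented sixth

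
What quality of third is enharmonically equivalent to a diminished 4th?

A diminished fourth spans 4 semitones.
A third spanning 4 semitones is major (the major third is 4).

major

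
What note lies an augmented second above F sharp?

G##

F up a major second is G, so the target letter is G.
From F#, an augmented second is 3 semitones up: G##.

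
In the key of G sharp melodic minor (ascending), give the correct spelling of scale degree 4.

C#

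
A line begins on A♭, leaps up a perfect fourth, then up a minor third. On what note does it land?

A perfect fourth up from Ab is Db (letter D, 5 semitones up).
A minor third up from Db is Fb (letter F, 3 semitones up).

Fb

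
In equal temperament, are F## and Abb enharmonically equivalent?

F## = pitch class 7 and Abb = pitch class 7 — the same pitch class, so they are enharmonic equivalents.

Yes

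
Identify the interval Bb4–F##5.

doubly augmented fifth

The letter names run B→F, a span of 4 letter steps, so the interval is some kind of fifth.
Bb to F## is 9 semitones. A perfect fifth is 7, so 9 makes it doubly augmented.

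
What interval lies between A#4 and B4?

minor second

The letter names run A→B, a span of 1 letter step, so the interval is some kind of second.
A# to B is 1 semitone. A major second is 2, so 1 makes it minor.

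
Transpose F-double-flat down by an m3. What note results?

Dbb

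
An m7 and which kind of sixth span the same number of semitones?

augmented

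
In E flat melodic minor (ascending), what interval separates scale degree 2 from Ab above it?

Scale degree 2 of Eb melodic minor (ascending) is F.
F up to Ab: letters F→A make it a third; 3 semitones makes it minor.

minor third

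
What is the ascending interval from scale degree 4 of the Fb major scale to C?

augmented second

Scale degree 4 of Fb major is Bbb.
Bbb up to C: letters B→C make it a second; 3 semitones makes it augmented.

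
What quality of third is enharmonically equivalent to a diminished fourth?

A diminished fourth spans 4 semitones.
A third spanning 4 semitones is major (the major third is 4).

major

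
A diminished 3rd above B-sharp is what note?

B up a major third is D#, so the target letter is D.
From B#, a diminished third is 2 semitones up: D.

D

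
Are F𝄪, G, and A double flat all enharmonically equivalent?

Yes

F## = pitch class 7 and G = pitch class 7 and Abb = pitch class 7 — the same pitch class, so they are enharmonic equivalents.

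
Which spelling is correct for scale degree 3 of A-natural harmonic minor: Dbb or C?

Each scale degree takes a distinct letter name. Degree 3 of a scale on A must use the letter C.
C and Dbb are enharmonically the same pitch, but only C uses the letter C, so it is the correct spelling here.

C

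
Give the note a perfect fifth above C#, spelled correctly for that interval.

A fifth above C lands on the letter G.
A perfect fifth spans 7 semitones, so C# moves to pitch class 8. On the letter G that is G#.

G#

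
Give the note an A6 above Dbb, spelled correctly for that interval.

D up a major sixth is B, so the target letter is B.
From Dbb, an augmented sixth is 10 semitones up: Bb.

Bb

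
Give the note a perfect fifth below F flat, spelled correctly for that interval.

Bbb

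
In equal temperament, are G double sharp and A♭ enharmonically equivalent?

No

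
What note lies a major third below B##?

G##

B down a major third is G, so the target letter is G.
From B##, a major third is 4 semitones down: G##.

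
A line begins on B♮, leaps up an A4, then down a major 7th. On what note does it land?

F#

An augmented fourth up from B is E# (letter E, 6 semitones up).
A major seventh down from E# is F# (letter F, 11 semitones down).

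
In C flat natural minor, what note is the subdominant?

Fb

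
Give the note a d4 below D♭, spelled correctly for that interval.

A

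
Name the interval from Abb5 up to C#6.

The letter names run A→C, a span of 2 letter steps, so the interval is some kind of third.
Abb to C# is 6 semitones. A major third is 4, so 6 makes it doubly augmented.

doubly augmented third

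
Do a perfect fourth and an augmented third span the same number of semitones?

Yes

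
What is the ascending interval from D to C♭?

The letter names run D→C, a span of 6 letter steps, so the interval is some kind of seventh.
D to Cb is 9 semitones. A major seventh is 11, so 9 makes it diminished.

diminished seventh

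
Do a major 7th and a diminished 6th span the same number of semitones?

A major seventh spans 11 semitones; a diminished sixth spans 7.
The spans differ, so they are not enharmonic equivalents.

No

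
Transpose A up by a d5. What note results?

Eb

A fifth above A lands on the letter E.
A diminished fifth spans 6 semitones, so A moves to pitch class 3. On the letter E that is Eb.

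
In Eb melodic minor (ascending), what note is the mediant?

Gb

Degree 3 takes the letter 2 steps above E, which is G.
In melodic minor (ascending), degree 3 sits 3 semitones above the tonic. Eb + 3 semitones is pitch class 6, spelled on G as Gb.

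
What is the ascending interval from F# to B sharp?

augmented fourth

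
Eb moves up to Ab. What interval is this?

perfect fourth

Counting letters E–F–G–A gives a fourth.
Eb→Ab = 5 semitones, exactly the perfect fourth.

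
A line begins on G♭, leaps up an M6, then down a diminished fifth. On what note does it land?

A

A major sixth up from Gb is Eb (letter E, 9 semitones up).
A diminished fifth down from Eb is A (letter A, 6 semitones down).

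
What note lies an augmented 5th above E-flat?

B

E up a perfect fifth is B, so the target letter is B.
From Eb, an augmented fifth is 8 semitones up: B.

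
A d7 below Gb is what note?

A

A seventh below G lands on the letter A.
A diminished seventh spans 9 semitones, so Gb moves to pitch class 9. On the letter A that is A.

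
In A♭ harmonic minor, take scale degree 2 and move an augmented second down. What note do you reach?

Abb

Scale degree 2 of Ab harmonic minor is Bb.
An augmented second (3 semitones) below Bb lands on the letter A, giving Abb.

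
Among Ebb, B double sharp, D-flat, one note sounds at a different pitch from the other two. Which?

Ebb

In 12-tone equal temperament, enharmonic equivalents share a pitch class. Ebb is pitch class 2; B## is pitch class 1; Db is pitch class 1.
B## and Db share pitch class 1, while Ebb is pitch class 2.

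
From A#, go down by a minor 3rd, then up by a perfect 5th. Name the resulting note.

A minor third down from A# is F## (letter F, 3 semitones down).
A perfect fifth up from F## is C## (letter C, 7 semitones up).

C##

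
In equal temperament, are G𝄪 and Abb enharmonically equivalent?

No

Two spellings are enharmonically equivalent only if they share a pitch class.
Here G## → 9, Abb → 7; 7 ≠ 9, so they are not.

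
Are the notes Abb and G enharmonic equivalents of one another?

Abb = pitch class 7 and G = pitch class 7 — the same pitch class, so they are enharmonic equivalents.

Yes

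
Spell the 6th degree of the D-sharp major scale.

B#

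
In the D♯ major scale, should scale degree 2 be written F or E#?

E#

Each scale degree takes a distinct letter name. Degree 2 of a scale on D must use the letter E.
E# and F are enharmonically the same pitch, but only E# uses the letter E, so it is the correct spelling here.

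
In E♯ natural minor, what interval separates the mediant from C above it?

diminished fourth

The mediant of E# natural minor is G#.
G# up to C: letters G→C make it a fourth; 4 semitones makes it diminished.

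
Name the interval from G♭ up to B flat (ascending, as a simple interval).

The letter names run G→B, a span of 2 letter steps, so the interval is some kind of third.
Gb to Bb is 4 semitones. A major third is 4, so 4 makes it major.

major third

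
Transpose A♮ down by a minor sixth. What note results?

C#

A down a major sixth is C, so the target letter is C.
From A, a minor sixth is 8 semitones down: C#.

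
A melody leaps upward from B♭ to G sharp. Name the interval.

augmented sixth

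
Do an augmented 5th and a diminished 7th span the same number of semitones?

No

An augmented fifth spans 8 semitones; a diminished seventh spans 9.
The spans differ, so they are not enharmonic equivalents.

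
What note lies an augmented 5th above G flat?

A fifth above G lands on the letter D.
An augmented fifth spans 8 semitones, so Gb moves to pitch class 2. On the letter D that is D.

D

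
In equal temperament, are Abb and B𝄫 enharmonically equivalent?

Two spellings are enharmonically equivalent only if they share a pitch class.
Here Abb → 7, Bbb → 9; 7 ≠ 9, so they are not.

No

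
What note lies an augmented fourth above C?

F#

C up a perfect fourth is F, so the target letter is F.
From C, an augmented fourth is 6 semitones up: F#.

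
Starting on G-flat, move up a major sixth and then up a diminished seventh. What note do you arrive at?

A major sixth up from Gb is Eb (letter E, 9 semitones up).
A diminished seventh up from Eb is Dbb (letter D, 9 semitones up).

Dbb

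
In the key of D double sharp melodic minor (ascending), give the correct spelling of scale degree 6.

Degree 6 takes the letter 5 steps above D, which is B.
In melodic minor (ascending), degree 6 sits 9 semitones above the tonic. D## + 9 semitones is pitch class 1, spelled on B as B##.

B##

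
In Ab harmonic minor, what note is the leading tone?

G

The Ab harmonic minor scale runs Ab Bb Cb Db Eb Fb G.
Degree 7 is G.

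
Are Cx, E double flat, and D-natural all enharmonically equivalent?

Yes

C## = pitch class 2 and Ebb = pitch class 2 and D = pitch class 2 — the same pitch class, so they are enharmonic equivalents.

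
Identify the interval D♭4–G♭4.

Counting letters D–E–F–G gives a fourth.
Db→Gb = 5 semitones, exactly the perfect fourth.

perfect fourth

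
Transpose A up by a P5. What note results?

A up a perfect fifth is E, so the target letter is E.
From A, a perfect fifth is 7 semitones up: E.

E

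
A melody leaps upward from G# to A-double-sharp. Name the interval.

The letter names run G→A, a span of 1 letter step, so the interval is some kind of second.
G# to A## is 3 semitones. A major second is 2, so 3 makes it augmented.

augmented second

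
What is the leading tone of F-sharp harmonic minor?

E#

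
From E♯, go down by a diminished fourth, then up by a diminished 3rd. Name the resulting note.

D#

A diminished fourth down from E# is B## (letter B, 4 semitones down).
A diminished third up from B## is D# (letter D, 2 semitones up).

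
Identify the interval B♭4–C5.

The letter names run B→C, a span of 1 letter step, so the interval is some kind of second.
Bb to C is 2 semitones. A major second is 2, so 2 makes it major.

major second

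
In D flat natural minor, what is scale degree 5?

Ab

Degree 5 takes the letter 4 steps above D, which is A.
In natural minor, degree 5 sits 7 semitones above the tonic. Db + 7 semitones is pitch class 8, spelled on A as Ab.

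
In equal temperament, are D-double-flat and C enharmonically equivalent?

Yes

Dbb = pitch class 0 and C = pitch class 0 — the same pitch class, so they are enharmonic equivalents.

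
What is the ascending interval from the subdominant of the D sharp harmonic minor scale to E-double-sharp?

The subdominant of D# harmonic minor is G#.
G# up to E##: letters G→E make it a sixth; 10 semitones makes it augmented.

augmented sixth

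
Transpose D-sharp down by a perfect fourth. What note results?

A fourth below D lands on the letter A.
A perfect fourth spans 5 semitones, so D# moves to pitch class 10. On the letter A that is A#.

A#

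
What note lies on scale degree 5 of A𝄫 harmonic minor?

The Abb harmonic minor scale runs Abb Bbb Cbb Dbb Ebb Fbb Gb.
Degree 5 is Ebb.

Ebb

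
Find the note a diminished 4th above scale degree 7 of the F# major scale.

Scale degree 7 of F# major is E#.
A diminished fourth (4 semitones) above E# lands on the letter A, giving A.

A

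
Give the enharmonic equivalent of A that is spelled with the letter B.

Bbb

Plain B sits 2 semitones above A, so on the letter B the same pitch needs a double flat: Bbb.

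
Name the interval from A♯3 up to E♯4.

Counting letters A–B–C–D–E gives a fifth.
A#→E# = 7 semitones, exactly the perfect fifth.

perfect fifth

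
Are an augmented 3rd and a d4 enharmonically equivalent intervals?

An augmented third spans 5 semitones; a diminished fourth spans 4.
The spans differ, so they are not enharmonic equivalents.

No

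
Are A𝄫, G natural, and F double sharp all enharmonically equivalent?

Yes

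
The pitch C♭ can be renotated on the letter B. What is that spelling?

Plain B sits at the same pitch as Cb, so on the letter B the same pitch needs a natural: B.

B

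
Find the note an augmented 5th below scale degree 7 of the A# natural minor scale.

Scale degree 7 of A# natural minor is G#.
An augmented fifth (8 semitones) below G# lands on the letter C, giving C.

C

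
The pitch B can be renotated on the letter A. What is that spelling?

Plain A sits 2 semitones below B, so on the letter A the same pitch needs a double sharp: A##.

A##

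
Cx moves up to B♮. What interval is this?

diminished seventh

The letter names run C→B, a span of 6 letter steps, so the interval is some kind of seventh.
C## to B is 9 semitones. A major seventh is 11, so 9 makes it diminished.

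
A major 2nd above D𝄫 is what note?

Ebb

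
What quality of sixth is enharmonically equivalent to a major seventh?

A major seventh spans 11 semitones.
A sixth spanning 11 semitones is doubly augmented (the major sixth is 9).

doubly augmented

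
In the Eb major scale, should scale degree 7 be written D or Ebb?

Each scale degree takes a distinct letter name. Degree 7 of a scale on E must use the letter D.
D and Ebb are enharmonically the same pitch, but only D uses the letter D, so it is the correct spelling here.

D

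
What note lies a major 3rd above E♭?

E up a major third is G#, so the target letter is G.
From Eb, a major third is 4 semitones up: G.

G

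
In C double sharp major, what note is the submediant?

A##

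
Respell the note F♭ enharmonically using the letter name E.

E

Plain E sits at the same pitch as Fb, so on the letter E the same pitch needs a natural: E.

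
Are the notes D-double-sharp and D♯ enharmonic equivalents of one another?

No

D## is pitch class 4; D# is pitch class 3.
The pitch classes differ (4 vs. 3), so they are not enharmonic equivalents.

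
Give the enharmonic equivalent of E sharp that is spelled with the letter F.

F

E# is pitch class 5. The letter F alone is pitch class 5.
Pitch class 5 on F needs no accidental: F.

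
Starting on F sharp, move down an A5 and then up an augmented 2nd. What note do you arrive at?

C#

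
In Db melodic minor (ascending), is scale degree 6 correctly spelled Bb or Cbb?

Each scale degree takes a distinct letter name. Degree 6 of a scale on D must use the letter B.
Bb and Cbb are enharmonically the same pitch, but only Bb uses the letter B, so it is the correct spelling here.

Bb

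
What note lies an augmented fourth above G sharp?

G up a perfect fourth is C, so the target letter is C.
From G#, an augmented fourth is 6 semitones up: C##.

C##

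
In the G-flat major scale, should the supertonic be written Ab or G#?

Ab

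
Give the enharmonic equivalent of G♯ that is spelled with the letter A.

Ab

Plain A sits 1 semitone above G#, so on the letter A the same pitch needs a flat: Ab.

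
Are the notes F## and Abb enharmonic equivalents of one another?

F## is pitch class 7; Abb is pitch class 7.
All spellings map to pitch class 7, so they are enharmonically equivalent.

Yes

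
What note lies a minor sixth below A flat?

C

A sixth below A lands on the letter C.
A minor sixth spans 8 semitones, so Ab moves to pitch class 0. On the letter C that is C.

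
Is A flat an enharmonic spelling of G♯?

Yes

Ab = pitch class 8 and G# = pitch class 8 — the same pitch class, so they are enharmonic equivalents.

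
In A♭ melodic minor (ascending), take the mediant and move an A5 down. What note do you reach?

Fbb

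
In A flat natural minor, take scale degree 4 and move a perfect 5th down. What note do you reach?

Scale degree 4 of Ab natural minor is Db.
A perfect fifth (7 semitones) below Db lands on the letter G, giving Gb.

Gb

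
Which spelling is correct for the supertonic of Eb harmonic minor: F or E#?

Each scale degree takes a distinct letter name. Degree 2 of a scale on E must use the letter F.
F and E# are enharmonically the same pitch, but only F uses the letter F, so it is the correct spelling here.

F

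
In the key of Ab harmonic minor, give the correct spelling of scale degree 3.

Cb

The Ab harmonic minor scale runs Ab Bb Cb Db Eb Fb G.
Degree 3 is Cb.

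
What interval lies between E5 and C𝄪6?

augmented sixth

The letter names run E→C, a span of 5 letter steps, so the interval is some kind of sixth.
E to C## is 10 semitones. A major sixth is 9, so 10 makes it augmented.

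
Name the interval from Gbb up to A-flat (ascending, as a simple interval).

Counting letters G–A gives a second.
Gbb→Ab = 3 semitones, 1 wider than the major second (2), so augmented.

augmented second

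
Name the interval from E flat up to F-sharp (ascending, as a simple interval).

augmented second

Counting letters E–F gives a second.
Eb→F# = 3 semitones, 1 wider than the major second (2), so augmented.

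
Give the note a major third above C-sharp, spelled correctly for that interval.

E#

C up a major third is E, so the target letter is E.
From C#, a major third is 4 semitones up: E#.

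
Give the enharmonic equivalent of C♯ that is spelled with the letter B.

B##

Plain B sits 2 semitones below C#, so on the letter B the same pitch needs a double sharp: B##.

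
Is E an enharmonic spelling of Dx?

Yes

E = pitch class 4 and D## = pitch class 4 — the same pitch class, so they are enharmonic equivalents.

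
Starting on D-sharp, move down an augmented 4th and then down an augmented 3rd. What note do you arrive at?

An augmented fourth down from D# is A (letter A, 6 semitones down).
An augmented third down from A is Fb (letter F, 5 semitones down).

Fb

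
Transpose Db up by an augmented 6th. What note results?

B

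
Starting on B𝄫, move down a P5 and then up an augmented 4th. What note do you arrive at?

A perfect fifth down from Bbb is Ebb (letter E, 7 semitones down).
An augmented fourth up from Ebb is Ab (letter A, 6 semitones up).

Ab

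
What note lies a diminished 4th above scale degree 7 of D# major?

Scale degree 7 of D# major is C##.
A diminished fourth (4 semitones) above C## lands on the letter F, giving F#.

F#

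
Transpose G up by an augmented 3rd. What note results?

G up a major third is B, so the target letter is B.
From G, an augmented third is 5 semitones up: B#.

B#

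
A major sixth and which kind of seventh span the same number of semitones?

A major sixth spans 9 semitones.
A seventh spanning 9 semitones is diminished (the major seventh is 11).

diminished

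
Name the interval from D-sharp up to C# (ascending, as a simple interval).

minor seventh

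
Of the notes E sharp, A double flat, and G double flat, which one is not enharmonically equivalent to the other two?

Abb

In 12-tone equal temperament, enharmonic equivalents share a pitch class. E# is pitch class 5; Abb is pitch class 7; Gbb is pitch class 5.
E# and Gbb share pitch class 5, while Abb is pitch class 7.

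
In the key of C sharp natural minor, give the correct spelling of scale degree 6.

Degree 6 takes the letter 5 steps above C, which is A.
In natural minor, degree 6 sits 8 semitones above the tonic. C# + 8 semitones is pitch class 9, spelled on A as A.

A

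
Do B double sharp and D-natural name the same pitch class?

B## is pitch class 1; D is pitch class 2.
The pitch classes differ (1 vs. 2), so they are not enharmonic equivalents.

No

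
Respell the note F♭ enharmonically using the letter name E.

E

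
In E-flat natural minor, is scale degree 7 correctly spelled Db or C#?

Db

Each scale degree takes a distinct letter name. Degree 7 of a scale on E must use the letter D.
Db and C# are enharmonically the same pitch, but only Db uses the letter D, so it is the correct spelling here.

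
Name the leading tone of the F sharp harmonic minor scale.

Degree 7 takes the letter 6 steps above F, which is E.
In harmonic minor, degree 7 sits 11 semitones above the tonic. F# + 11 semitones is pitch class 5, spelled on E as E#.

E#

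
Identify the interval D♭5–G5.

augmented fourth

The letter names run D→G, a span of 3 letter steps, so the interval is some kind of fourth.
Db to G is 6 semitones. A perfect fourth is 5, so 6 makes it augmented.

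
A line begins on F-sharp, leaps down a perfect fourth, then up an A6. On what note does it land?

A##

A perfect fourth down from F# is C# (letter C, 5 semitones down).
An augmented sixth up from C# is A## (letter A, 10 semitones up).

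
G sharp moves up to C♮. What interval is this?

diminished fourth

Counting letters G–A–B–C gives a fourth.
G#→C = 4 semitones, 1 narrower than the perfect fourth (5), so diminished.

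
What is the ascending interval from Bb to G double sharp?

doubly augmented sixth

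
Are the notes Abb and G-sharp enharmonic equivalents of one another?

No

Abb is pitch class 7; G# is pitch class 8.
The pitch classes differ (7 vs. 8), so they are not enharmonic equivalents.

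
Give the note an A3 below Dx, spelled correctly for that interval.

B

A third below D lands on the letter B.
An augmented third spans 5 semitones, so D## moves to pitch class 11. On the letter B that is B.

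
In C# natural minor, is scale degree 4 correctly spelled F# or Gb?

Each scale degree takes a distinct letter name. Degree 4 of a scale on C must use the letter F.
F# and Gb are enharmonically the same pitch, but only F# uses the letter F, so it is the correct spelling here.

F#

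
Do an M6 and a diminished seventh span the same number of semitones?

Yes

A major sixth spans 9 semitones; a diminished seventh spans 9.
They are enharmonically equivalent.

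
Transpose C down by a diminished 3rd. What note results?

A third below C lands on the letter A.
A diminished third spans 2 semitones, so C moves to pitch class 10. On the letter A that is A#.

A#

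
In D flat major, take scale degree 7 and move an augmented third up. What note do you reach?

E#

Scale degree 7 of Db major is C.
An augmented third (5 semitones) above C lands on the letter E, giving E#.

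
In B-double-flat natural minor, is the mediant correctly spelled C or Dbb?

Each scale degree takes a distinct letter name. Degree 3 of a scale on B must use the letter D.
Dbb and C are enharmonically the same pitch, but only Dbb uses the letter D, so it is the correct spelling here.

Dbb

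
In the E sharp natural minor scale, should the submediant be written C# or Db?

C#

Each scale degree takes a distinct letter name. Degree 6 of a scale on E must use the letter C.
C# and Db are enharmonically the same pitch, but only C# uses the letter C, so it is the correct spelling here.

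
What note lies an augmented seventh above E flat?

D#

A seventh above E lands on the letter D.
An augmented seventh spans 12 semitones, so Eb moves to pitch class 3. On the letter D that is D#.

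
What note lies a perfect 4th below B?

F#

A fourth below B lands on the letter F.
A perfect fourth spans 5 semitones, so B moves to pitch class 6. On the letter F that is F#.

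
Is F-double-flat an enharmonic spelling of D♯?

Yes

Fbb = pitch class 3 and D# = pitch class 3 — the same pitch class, so they are enharmonic equivalents.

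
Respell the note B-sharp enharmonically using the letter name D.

Dbb

Plain D sits 2 semitones above B#, so on the letter D the same pitch needs a double flat: Dbb.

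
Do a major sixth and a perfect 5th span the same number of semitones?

No

A major sixth spans 9 semitones; a perfect fifth spans 7.
The spans differ, so they are not enharmonic equivalents.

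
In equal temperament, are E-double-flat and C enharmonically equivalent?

No

Two spellings are enharmonically equivalent only if they share a pitch class.
Here Ebb → 2, C → 0; 0 ≠ 2, so they are not.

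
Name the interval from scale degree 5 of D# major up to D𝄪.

Scale degree 5 of D# major is A#.
A# up to D##: letters A→D make it a fourth; 6 semitones makes it augmented.

augmented fourth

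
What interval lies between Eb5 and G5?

Counting letters E–F–G gives a third.
Eb→G = 4 semitones, exactly the major third.

major third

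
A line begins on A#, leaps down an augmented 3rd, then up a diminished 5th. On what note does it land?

An augmented third down from A# is F (letter F, 5 semitones down).
A diminished fifth up from F is Cb (letter C, 6 semitones up).

Cb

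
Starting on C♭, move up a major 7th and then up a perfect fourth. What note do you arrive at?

A major seventh up from Cb is Bb (letter B, 11 semitones up).
A perfect fourth up from Bb is Eb (letter E, 5 semitones up).

Eb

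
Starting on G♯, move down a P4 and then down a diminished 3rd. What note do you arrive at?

B##

A perfect fourth down from G# is D# (letter D, 5 semitones down).
A diminished third down from D# is B## (letter B, 2 semitones down).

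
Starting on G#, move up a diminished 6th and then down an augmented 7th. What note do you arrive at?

A diminished sixth up from G# is Eb (letter E, 7 semitones up).
An augmented seventh down from Eb is Fbb (letter F, 12 semitones down).

Fbb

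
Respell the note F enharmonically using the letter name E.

E#

Plain E sits 1 semitone below F, so on the letter E the same pitch needs a sharp: E#.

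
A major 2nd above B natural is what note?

C#

A second above B lands on the letter C.
A major second spans 2 semitones, so B moves to pitch class 1. On the letter C that is C#.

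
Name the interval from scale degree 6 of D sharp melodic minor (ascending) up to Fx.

Scale degree 6 of D# melodic minor (ascending) is B#.
B# up to F##: letters B→F make it a fifth; 7 semitones makes it perfect.

perfect fifth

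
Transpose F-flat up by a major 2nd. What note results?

A second above F lands on the letter G.
A major second spans 2 semitones, so Fb moves to pitch class 6. On the letter G that is Gb.

Gb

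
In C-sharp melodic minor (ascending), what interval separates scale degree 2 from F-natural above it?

diminished third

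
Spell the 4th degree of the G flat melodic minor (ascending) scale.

Cb

The Gb melodic minor (ascending) scale runs Gb Ab Bbb Cb Db Eb F.
Degree 4 is Cb.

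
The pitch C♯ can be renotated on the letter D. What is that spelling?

C# is pitch class 1. The letter D alone is pitch class 2.
To reach pitch class 1 from D requires an offset of -1 semitone, i.e. flat: Db.

Db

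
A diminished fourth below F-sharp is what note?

C##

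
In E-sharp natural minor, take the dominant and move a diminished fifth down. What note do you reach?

E##

The dominant of E# natural minor is B#.
A diminished fifth (6 semitones) below B# lands on the letter E, giving E##.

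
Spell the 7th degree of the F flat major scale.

Eb

The Fb major scale runs Fb Gb Ab Bbb Cb Db Eb.
Degree 7 is Eb.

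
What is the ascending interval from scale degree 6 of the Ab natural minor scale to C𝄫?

Scale degree 6 of Ab natural minor is Fb.
Fb up to Cbb: letters F→C make it a fifth; 6 semitones makes it diminished.

diminished fifth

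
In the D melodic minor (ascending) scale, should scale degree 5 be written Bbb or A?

A

Each scale degree takes a distinct letter name. Degree 5 of a scale on D must use the letter A.
A and Bbb are enharmonically the same pitch, but only A uses the letter A, so it is the correct spelling here.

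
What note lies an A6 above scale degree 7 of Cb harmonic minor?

Scale degree 7 of Cb harmonic minor is Bb.
An augmented sixth (10 semitones) above Bb lands on the letter G, giving G#.

G#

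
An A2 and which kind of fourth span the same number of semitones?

An augmented second spans 3 semitones.
A fourth spanning 3 semitones is doubly diminished (the perfect fourth is 5).

doubly diminished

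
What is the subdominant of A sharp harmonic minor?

D#

The A# harmonic minor scale runs A# B# C# D# E# F# G##.
Degree 4 is D#.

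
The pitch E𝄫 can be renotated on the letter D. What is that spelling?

Ebb is pitch class 2. The letter D alone is pitch class 2.
Pitch class 2 on D needs no accidental: D.

D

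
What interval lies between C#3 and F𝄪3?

augmented fourth

Counting letters C–D–E–F gives a fourth.
C#→F## = 6 semitones, 1 wider than the perfect fourth (5), so augmented.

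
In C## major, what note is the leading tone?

B##

Degree 7 takes the letter 6 steps above C, which is B.
In major, degree 7 sits 11 semitones above the tonic. C## + 11 semitones is pitch class 1, spelled on B as B##.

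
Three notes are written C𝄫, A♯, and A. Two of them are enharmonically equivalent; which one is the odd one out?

A

In 12-tone equal temperament, enharmonic equivalents share a pitch class. Cbb is pitch class 10; A# is pitch class 10; A is pitch class 9.
Cbb and A# share pitch class 10, while A is pitch class 9.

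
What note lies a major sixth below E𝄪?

G##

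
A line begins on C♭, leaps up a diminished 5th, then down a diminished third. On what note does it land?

A diminished fifth up from Cb is Gbb (letter G, 6 semitones up).
A diminished third down from Gbb is Eb (letter E, 2 semitones down).

Eb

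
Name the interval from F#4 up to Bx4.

doubly augmented fourth

The letter names run F→B, a span of 3 letter steps, so the interval is some kind of fourth.
F# to B## is 7 semitones. A perfect fourth is 5, so 7 makes it doubly augmented.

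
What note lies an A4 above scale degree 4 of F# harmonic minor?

E#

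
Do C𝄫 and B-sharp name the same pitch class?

No

Cbb is pitch class 10; B# is pitch class 0.
The pitch classes differ (10 vs. 0), so they are not enharmonic equivalents.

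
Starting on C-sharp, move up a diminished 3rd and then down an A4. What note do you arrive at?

Bbb

A diminished third up from C# is Eb (letter E, 2 semitones up).
An augmented fourth down from Eb is Bbb (letter B, 6 semitones down).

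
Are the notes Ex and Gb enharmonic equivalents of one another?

E## is pitch class 6; Gb is pitch class 6.
All spellings map to pitch class 6, so they are enharmonically equivalent.

Yes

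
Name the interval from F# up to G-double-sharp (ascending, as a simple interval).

Counting letters F–G gives a second.
F#→G## = 3 semitones, 1 wider than the major second (2), so augmented.

augmented second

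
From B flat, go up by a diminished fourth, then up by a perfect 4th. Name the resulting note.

Abb

A diminished fourth up from Bb is Ebb (letter E, 4 semitones up).
A perfect fourth up from Ebb is Abb (letter A, 5 semitones up).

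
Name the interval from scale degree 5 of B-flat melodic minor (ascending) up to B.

Scale degree 5 of Bb melodic minor (ascending) is F.
F up to B: letters F→B make it a fourth; 6 semitones makes it augmented.

augmented fourth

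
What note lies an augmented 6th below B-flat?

Dbb

A sixth below B lands on the letter D.
An augmented sixth spans 10 semitones, so Bb moves to pitch class 0. On the letter D that is Dbb.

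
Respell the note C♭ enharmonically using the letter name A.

A##

Cb is pitch class 11. The letter A alone is pitch class 9.
To reach pitch class 11 from A requires an offset of +2 semitones, i.e. double sharp: A##.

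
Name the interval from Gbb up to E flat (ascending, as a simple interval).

augmented sixth

The letter names run G→E, a span of 5 letter steps, so the interval is some kind of sixth.
Gbb to Eb is 10 semitones. A major sixth is 9, so 10 makes it augmented.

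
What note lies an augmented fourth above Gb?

C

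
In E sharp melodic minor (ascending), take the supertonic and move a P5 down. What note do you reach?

The supertonic of E# melodic minor (ascending) is F##.
A perfect fifth (7 semitones) below F## lands on the letter B, giving B#.

B#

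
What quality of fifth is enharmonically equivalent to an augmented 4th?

An augmented fourth spans 6 semitones.
A fifth spanning 6 semitones is diminished (the perfect fifth is 7).

diminished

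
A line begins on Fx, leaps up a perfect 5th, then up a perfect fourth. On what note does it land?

A perfect fifth up from F## is C## (letter C, 7 semitones up).
A perfect fourth up from C## is F## (letter F, 5 semitones up).

F##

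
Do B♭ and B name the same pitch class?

Two spellings are enharmonically equivalent only if they share a pitch class.
Here Bb → 10, B → 11; 10 ≠ 11, so they are not.

No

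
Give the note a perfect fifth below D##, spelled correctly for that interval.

G##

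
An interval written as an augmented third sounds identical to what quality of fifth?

An augmented third spans 5 semitones.
A fifth spanning 5 semitones is doubly diminished (the perfect fifth is 7).

doubly diminished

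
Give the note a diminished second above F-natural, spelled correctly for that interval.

Gbb

F up a major second is G, so the target letter is G.
From F, a diminished second is 0 semitones up: Gbb.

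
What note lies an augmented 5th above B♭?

B up a perfect fifth is F#, so the target letter is F.
From Bb, an augmented fifth is 8 semitones up: F#.

F#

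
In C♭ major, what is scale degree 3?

Eb

The Cb major scale runs Cb Db Eb Fb Gb Ab Bb.
Degree 3 is Eb.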